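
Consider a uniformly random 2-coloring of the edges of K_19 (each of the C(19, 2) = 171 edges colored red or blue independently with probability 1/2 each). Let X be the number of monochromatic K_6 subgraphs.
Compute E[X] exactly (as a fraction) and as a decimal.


Let X = Σ_S X_S over the C(19, 6) = 27132 subsets S of size 6, where X_S = 1 if the K_6 on S is monochromatic.
For a fixed S, the K_6 on S has C(6, 2) = 15 edges. P[all 15 edges red] = (1/2)^15, and likewise for blue, so P[monochromatic] = 2·(1/2)^15 = 2^{1 − 15} = 1/16384.
By linearity: E[X] = C(19, 6) · 2^{1 − 15} = 27132 · 1/16384 = 6783/4096.
Numerically: E[X] ≈ 1.6560.

E[X] = C(19,6)·2^(1−C(6,2)) = 6783/4096 ≈ 1.6560.


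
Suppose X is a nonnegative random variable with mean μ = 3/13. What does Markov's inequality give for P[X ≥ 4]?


μ = E[X] = 3/13, a = 4.
Markov: P[X ≥ 4] ≤ μ/a = (3/13)/4 = 3/52.
Numerically: ≈ 0.0577.
(Since a = 4 > μ = 0.2308, the bound 3/52 is < 1 and informative.)

P[X ≥ 4] ≤ 3/52 ≈ 0.0577.


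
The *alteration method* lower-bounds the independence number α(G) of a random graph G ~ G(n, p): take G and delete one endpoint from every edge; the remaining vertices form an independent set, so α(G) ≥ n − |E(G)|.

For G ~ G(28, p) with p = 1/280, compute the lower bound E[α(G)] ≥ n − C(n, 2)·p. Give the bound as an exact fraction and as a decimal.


E[|E(G)|] = C(28, 2)·p = 378 · (1/280) = 27/20.
E[α(G)] ≥ n − E[|E(G)|] = 28 − 27/20 = 533/20.
Numerically: ≈ 26.6500.
(This is only a lower bound; the true E[α(G)] may be larger.)

E[α(G)] ≥ 533/20 ≈ 26.6500.


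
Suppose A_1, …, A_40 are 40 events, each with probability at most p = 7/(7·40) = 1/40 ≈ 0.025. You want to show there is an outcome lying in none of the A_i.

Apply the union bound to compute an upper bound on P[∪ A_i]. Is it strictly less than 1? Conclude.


Union bound: P[∪_{i=1}^{40} A_i] ≤ Σ_i P[A_i] ≤ 40·p = 40·(1/40) = 1.
Numerically: 1 ≈ 1.000.
Is 1 < 1? NO.
Since the bound 1 is ≥ 1, the union bound is uninformative here; it does NOT by itself certify existence.

40·p = 1 ≈ 1.000; existence NOT certified by the union bound.


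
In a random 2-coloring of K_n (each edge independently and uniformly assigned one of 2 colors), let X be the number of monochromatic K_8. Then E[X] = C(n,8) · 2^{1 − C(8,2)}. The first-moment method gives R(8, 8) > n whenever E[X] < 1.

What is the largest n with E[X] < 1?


We need C(n, 8) · 2^{1 − 28} < 1, i.e. C(n, 8) < 2^{28 − 1} = 134217728.
Check values of n near the boundary:
  n = 40: C(40, 8) = 76904685; 76904685 < 134217728? YES
  n = 41: C(41, 8) = 95548245; 95548245 < 134217728? YES
  n = 42: C(42, 8) = 118030185; 118030185 < 134217728? YES
  n = 43: C(43, 8) = 145008513; 145008513 < 134217728? NO
  n = 44: C(44, 8) = 177232627; 177232627 < 134217728? NO
The largest n with C(n, 8) < 134217728 is n = 42 (where E[X] = 118030185/134217728 ≈ 0.879393). Hence R(8, 8) > 42, i.e. R(8, 8) ≥ 43.

Largest n = 42; hence R(8, 8) > 42.


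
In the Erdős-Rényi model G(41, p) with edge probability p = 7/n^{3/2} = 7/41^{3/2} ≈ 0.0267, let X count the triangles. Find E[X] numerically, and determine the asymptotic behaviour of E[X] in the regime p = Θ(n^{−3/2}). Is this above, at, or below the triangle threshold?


Number of potential triangles: C(41, 3) = 10660.
Each occurs with probability p³ ≈ (0.0267)³ ≈ 1.89569e-05.
By linearity: E[X] = C(41, 3)·p³ ≈ 10660 · 1.89569e-05 ≈ 0.202.
Since α = 3/2 > 1, p = c/n^{3/2} = o(1/n) is below the triangle threshold p ~ 1/n. Asymptotically E[X] ~ (c³/6)·n^{3(1−α)} = (7³/6)·n^{-1.5} → 0, so by Markov's inequality G has no triangles w.h.p.

E[X] ≈ 0.202; in regime p = Θ(1/n^{3/2}) E[X] tends to 0 (below the triangle threshold p ~ 1/n).


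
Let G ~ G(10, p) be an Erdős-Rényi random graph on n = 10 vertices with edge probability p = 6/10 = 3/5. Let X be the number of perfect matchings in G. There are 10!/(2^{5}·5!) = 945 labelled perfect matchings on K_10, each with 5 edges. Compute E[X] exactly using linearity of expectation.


K_10 has 10!/(2^{5}·5!) = 945 labelled perfect matchings.
For each such perfect matching H, let X_H = 1 if all 5 edges of H are present in G. Then P[X_H = 1] = p^{5} = (3/5)^{5} = 243/3125.
By linearity: E[X] = Σ_H E[X_H] = 945 · p^{5} = 945 · 243/3125 = 45927/625.
Numerically: E[X] ≈ 73.48.

E[X] = 945 · (3/5)^{5} = 45927/625 ≈ 73.48.


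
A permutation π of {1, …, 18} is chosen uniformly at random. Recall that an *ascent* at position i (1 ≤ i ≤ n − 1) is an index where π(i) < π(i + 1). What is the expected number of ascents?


Write X = Σ X_I over i = 1, …, 17, with X_I the indicator of one ascent.
There are 17 indicators.
For each fixed i, the pair (π(i), π(i+1)) is a uniformly random ordered pair of distinct values from {1, …, 18}; by symmetry P[π(i) < π(i+1)] = 1/2.
By linearity: E[X] = 17 · (1/2) = (18 − 1) · (1/2) = 17/2 ≈ 8.500.

E[X] = 17/2 = 8.500.


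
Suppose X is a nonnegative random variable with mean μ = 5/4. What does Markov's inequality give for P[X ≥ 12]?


μ = E[X] = 5/4, a = 12.
Markov: P[X ≥ 12] ≤ μ/a = (5/4)/12 = 5/48.
Numerically: ≈ 0.104167.
(Since a = 12 > μ = 1.250000, the bound 5/48 is < 1 and informative.)

P[X ≥ 12] ≤ 5/48 ≈ 0.104167.


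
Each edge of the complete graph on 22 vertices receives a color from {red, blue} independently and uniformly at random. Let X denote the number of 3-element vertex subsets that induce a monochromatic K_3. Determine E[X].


Let X = Σ_S X_S over the C(22, 3) = 1540 subsets S of size 3, where X_S = 1 if the K_3 on S is monochromatic.
For a fixed S, the K_3 on S has C(3, 2) = 3 edges. P[all 3 edges red] = (1/2)^3, and likewise for blue, so P[monochromatic] = 2·(1/2)^3 = 2^{1 − 3} = 1/4.
By linearity of expectation: E[X] = C(22, 3) · 2^{1 − 3} = 1540 · 1/4 = 385.
Numerically: E[X] ≈ 385.000.

E[X] = C(22,3)·2^(1−C(3,2)) = 385 ≈ 385.000.


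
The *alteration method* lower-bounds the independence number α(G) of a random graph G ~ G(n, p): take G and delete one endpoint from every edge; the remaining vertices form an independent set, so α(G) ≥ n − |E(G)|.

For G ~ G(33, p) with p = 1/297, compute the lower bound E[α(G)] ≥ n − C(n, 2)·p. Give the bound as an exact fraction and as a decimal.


E[|E(G)|] = C(33, 2)·p = 528 · (1/297) = 16/9.
E[α(G)] ≥ n − E[|E(G)|] = 33 − 16/9 = 281/9.
Numerically: ≈ 31.222.
(This is only a lower bound; the true E[α(G)] may be larger.)

E[α(G)] ≥ 281/9 ≈ 31.222.


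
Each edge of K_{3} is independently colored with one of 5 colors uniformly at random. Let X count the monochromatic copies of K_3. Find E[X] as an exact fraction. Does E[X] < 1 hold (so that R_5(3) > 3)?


E[X] = C(3, 3) · 5^{1 − 3} = 1 · 5^{−2} = 1/25.
As a reduced fraction: E[X] = 1/25 ≈ 0.04000.
Is E[X] < 1? YES.
Since E[X] < 1, there exists a 5-coloring of K_{3} with no monochromatic K_3; hence R_5(3) > 3.

E[X] = 1/25 ≈ 0.04000; E[X] < 1, so R_5(3) > 3.


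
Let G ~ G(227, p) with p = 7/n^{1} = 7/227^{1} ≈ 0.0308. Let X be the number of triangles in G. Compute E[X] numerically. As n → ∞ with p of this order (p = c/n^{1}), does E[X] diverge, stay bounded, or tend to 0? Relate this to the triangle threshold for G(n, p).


Number of potential triangles: C(227, 3) = 1923825.
Each occurs with probability p³ ≈ (0.0308)³ ≈ 2.93236e-05.
By linearity: E[X] = C(227, 3)·p³ ≈ 1923825 · 2.93236e-05 ≈ 56.413.
Here α = 1, so p = 7/n is exactly at the triangle threshold p ~ 1/n. Asymptotically E[X] → c³/6 = 7³/6 = 343/6 ≈ 57.167, a bounded constant. In this regime the triangle count is asymptotically Poisson(c³/6).

E[X] ≈ 56.413; in regime p = Θ(1/n^{1}) E[X] stays bounded (at the triangle threshold p ~ 1/n).


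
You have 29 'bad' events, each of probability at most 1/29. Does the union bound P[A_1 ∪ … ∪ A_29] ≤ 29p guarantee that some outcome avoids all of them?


Union bound: P[∪_{i=1}^{29} A_i] ≤ Σ_i P[A_i] ≤ 29·p = 29·(1/29) = 1.
Numerically: 1 ≈ 1.000000.
Is 1 < 1? NO.
Since the bound 1 is ≥ 1, the union bound is uninformative here; it does NOT by itself certify existence.

29·p = 1 ≈ 1.000000; existence NOT certified by the union bound.


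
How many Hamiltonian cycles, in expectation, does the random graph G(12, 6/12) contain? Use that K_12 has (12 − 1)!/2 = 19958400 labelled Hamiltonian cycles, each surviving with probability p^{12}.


K_12 has (12 − 1)!/2 = 19958400 labelled Hamiltonian cycles.
For each such Hamiltonian cycle H, let X_H = 1 if all 12 edges of H are present in G. Then P[X_H = 1] = p^{12} = (1/2)^{12} = 1/4096.
Summing the indicators: E[X] = Σ_H E[X_H] = 19958400 · p^{12} = 19958400 · 1/4096 = 155925/32.
Numerically: E[X] ≈ 4872.66.

E[X] = 19958400 · (1/2)^{12} = 155925/32 ≈ 4872.66.


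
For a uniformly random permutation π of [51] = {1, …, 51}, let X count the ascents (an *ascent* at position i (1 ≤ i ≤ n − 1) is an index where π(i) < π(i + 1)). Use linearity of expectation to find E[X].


Write X = Σ X_I over i = 1, …, 50, with X_I the indicator of one ascent.
There are 50 indicators.
For each fixed i, the pair (π(i), π(i+1)) is a uniformly random ordered pair of distinct values from {1, …, 51}; by symmetry P[π(i) < π(i+1)] = 1/2.
By linearity: E[X] = 50 · (1/2) = (51 − 1) · (1/2) = 25 ≈ 25.000.

E[X] = 25 = 25.000.


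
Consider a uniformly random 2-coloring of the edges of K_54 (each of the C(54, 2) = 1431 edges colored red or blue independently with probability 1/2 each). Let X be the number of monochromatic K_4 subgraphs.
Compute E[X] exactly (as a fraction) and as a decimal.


Let X = Σ_S X_S over the C(54, 4) = 316251 subsets S of size 4, where X_S = 1 if the K_4 on S is monochromatic.
For a fixed S, the K_4 on S has C(4, 2) = 6 edges. P[all 6 edges red] = (1/2)^6, and likewise for blue, so P[monochromatic] = 2·(1/2)^6 = 2^{1 − 6} = 1/32.
Summing: E[X] = C(54, 4) · 2^{1 − 6} = 316251 · 1/32 = 316251/32.
Numerically: E[X] ≈ 9882.84375.

E[X] = C(54,4)·2^(1−C(4,2)) = 316251/32 ≈ 9882.84375.


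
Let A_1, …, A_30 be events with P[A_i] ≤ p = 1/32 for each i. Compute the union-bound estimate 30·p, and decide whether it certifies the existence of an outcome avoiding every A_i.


Union bound: P[∪_{i=1}^{30} A_i] ≤ Σ_i P[A_i] ≤ 30·p = 30·(1/32) = 15/16.
Numerically: 15/16 ≈ 0.9375.
Is 15/16 < 1? YES.
Since P[∪ A_i] ≤ 15/16 < 1, the complement has P[∩ A_i^c] ≥ 1 − 15/16 = 1/16 > 0, so some outcome avoids every A_i.

30·p = 15/16 ≈ 0.9375; existence CERTIFIED by the union bound.


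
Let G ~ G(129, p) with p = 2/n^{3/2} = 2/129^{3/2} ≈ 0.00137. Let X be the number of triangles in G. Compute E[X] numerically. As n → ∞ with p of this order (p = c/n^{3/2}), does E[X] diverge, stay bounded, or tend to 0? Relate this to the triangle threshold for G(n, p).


Number of potential triangles: C(129, 3) = 349504.
Each occurs with probability p³ ≈ (0.00137)³ ≈ 2.54353e-09.
By linearity: E[X] = C(129, 3)·p³ ≈ 349504 · 2.54353e-09 ≈ 0.001.
Since α = 3/2 > 1, p = c/n^{3/2} = o(1/n) is below the triangle threshold p ~ 1/n. Asymptotically E[X] ~ (c³/6)·n^{3(1−α)} = (2³/6)·n^{-1.5} → 0, so by Markov's inequality G has no triangles w.h.p.

E[X] ≈ 0.001; in regime p = Θ(1/n^{3/2}) E[X] tends to 0 (below the triangle threshold p ~ 1/n).


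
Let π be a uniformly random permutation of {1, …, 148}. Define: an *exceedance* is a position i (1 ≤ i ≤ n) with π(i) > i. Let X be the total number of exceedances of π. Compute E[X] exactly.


Write X = Σ_{i=1}^{148} X_i, where X_i = 1_{π(i) > i}.
For each fixed i, π(i) is uniform over {1, …, 148} (marginal of a uniform permutation), so P[π(i) > i] = (n − i)/n. Summing: Σ_{i=1}^{148} (n − i)/n = (0 + 1 + … + 147)/148 = 148(148 − 1)/(2·148) = (148 − 1)/2.
Hence E[X] = Σ_{i=1}^{148} (148 − i)/148 = 147/2 ≈ 73.50000.

E[X] = 147/2 = 73.50000.


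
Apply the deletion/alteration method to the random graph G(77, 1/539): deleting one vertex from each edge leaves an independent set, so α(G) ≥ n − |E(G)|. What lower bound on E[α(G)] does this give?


E[|E(G)|] = C(77, 2)·p = 2926 · (1/539) = 38/7.
E[α(G)] ≥ n − E[|E(G)|] = 77 − 38/7 = 501/7.
Numerically: ≈ 71.571.
(This is only a lower bound; the true E[α(G)] may be larger.)

E[α(G)] ≥ 501/7 ≈ 71.571.


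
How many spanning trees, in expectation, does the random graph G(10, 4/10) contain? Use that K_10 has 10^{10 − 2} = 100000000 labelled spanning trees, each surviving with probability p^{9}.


K_10 has 10^{10 − 2} = 100000000 labelled spanning trees.
For each such spanning tree H, let X_H = 1 if all 9 edges of H are present in G. Then P[X_H = 1] = p^{9} = (2/5)^{9} = 512/1953125.
By linearity of expectation: E[X] = Σ_H E[X_H] = 100000000 · p^{9} = 100000000 · 512/1953125 = 131072/5.
Numerically: E[X] ≈ 2.62e+04.

E[X] = 100000000 · (2/5)^{9} = 131072/5 ≈ 2.62e+04.


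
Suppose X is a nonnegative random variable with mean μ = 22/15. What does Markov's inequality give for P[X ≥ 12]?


μ = E[X] = 22/15, a = 12.
Markov: P[X ≥ 12] ≤ μ/a = (22/15)/12 = 11/90.
Numerically: ≈ 0.122222.
(Since a = 12 > μ = 1.466667, the bound 11/90 is < 1 and informative.)

P[X ≥ 12] ≤ 11/90 ≈ 0.122222.


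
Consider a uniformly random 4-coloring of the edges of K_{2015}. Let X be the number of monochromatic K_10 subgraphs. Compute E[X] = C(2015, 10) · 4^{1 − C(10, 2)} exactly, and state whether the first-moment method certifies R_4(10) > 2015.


E[X] = C(2015, 10) · 4^{1 − 45} = 297353674437325491072340253 · 4^{−44} = 297353674437325491072340253/309485009821345068724781056.
As a reduced fraction: E[X] = 297353674437325491072340253/309485009821345068724781056 ≈ 0.960802.
Is E[X] < 1? YES.
Since E[X] < 1, there exists a 4-coloring of K_{2015} with no monochromatic K_10; hence R_4(10) > 2015.

E[X] = 297353674437325491072340253/309485009821345068724781056 ≈ 0.960802; E[X] < 1, so R_4(10) > 2015.


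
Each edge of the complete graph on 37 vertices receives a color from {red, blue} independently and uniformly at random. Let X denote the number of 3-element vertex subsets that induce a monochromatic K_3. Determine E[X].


Let X = Σ_S X_S over the C(37, 3) = 7770 subsets S of size 3, where X_S = 1 if the K_3 on S is monochromatic.
For a fixed S, the K_3 on S has C(3, 2) = 3 edges. P[all 3 edges red] = (1/2)^3, and likewise for blue, so P[monochromatic] = 2·(1/2)^3 = 2^{1 − 3} = 1/4.
By linearity: E[X] = C(37, 3) · 2^{1 − 3} = 7770 · 1/4 = 3885/2.
Numerically: E[X] ≈ 1942.5000.

E[X] = C(37,3)·2^(1−C(3,2)) = 3885/2 ≈ 1942.5000.


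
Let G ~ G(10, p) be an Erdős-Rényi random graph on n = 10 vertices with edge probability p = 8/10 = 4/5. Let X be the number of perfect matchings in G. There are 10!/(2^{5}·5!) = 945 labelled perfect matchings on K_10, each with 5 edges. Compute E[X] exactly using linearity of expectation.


K_10 has 10!/(2^{5}·5!) = 945 labelled perfect matchings.
For each such perfect matching H, let X_H = 1 if all 5 edges of H are present in G. Then P[X_H = 1] = p^{5} = (4/5)^{5} = 1024/3125.
Summing the indicators: E[X] = Σ_H E[X_H] = 945 · p^{5} = 945 · 1024/3125 = 193536/625.
Numerically: E[X] ≈ 310.

E[X] = 945 · (4/5)^{5} = 193536/625 ≈ 310.


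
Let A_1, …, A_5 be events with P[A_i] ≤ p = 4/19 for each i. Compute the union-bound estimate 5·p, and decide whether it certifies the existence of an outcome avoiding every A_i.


Union bound: P[∪_{i=1}^{5} A_i] ≤ Σ_i P[A_i] ≤ 5·p = 5·(4/19) = 20/19.
Numerically: 20/19 ≈ 1.0526.
Is 20/19 < 1? NO.
Since the bound 20/19 is ≥ 1, the union bound is uninformative here; it does NOT by itself certify existence.

5·p = 20/19 ≈ 1.0526; existence NOT certified by the union bound.


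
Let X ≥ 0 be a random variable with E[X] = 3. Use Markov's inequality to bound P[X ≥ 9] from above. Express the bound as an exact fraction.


μ = E[X] = 3, a = 9.
Markov: P[X ≥ 9] ≤ μ/a = (3)/9 = 1/3.
Numerically: ≈ 0.3333.
(Since a = 9 > μ = 3.0000, the bound 1/3 is < 1 and informative.)

P[X ≥ 9] ≤ 1/3 ≈ 0.3333.


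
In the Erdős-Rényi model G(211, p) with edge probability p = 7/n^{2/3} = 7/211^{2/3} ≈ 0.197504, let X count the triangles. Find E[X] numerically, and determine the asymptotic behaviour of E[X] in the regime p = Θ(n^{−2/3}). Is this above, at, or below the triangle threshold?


Number of potential triangles: C(211, 3) = 1543465.
Each occurs with probability p³ ≈ (0.197504)³ ≈ 7.70422946e-03.
By linearity: E[X] = C(211, 3)·p³ ≈ 1543465 · 7.70422946e-03 ≈ 11891.208531.
Since α = 2/3 < 1, p = c/n^{2/3} ≫ 1/n is above the triangle threshold p ~ 1/n. Asymptotically E[X] ~ (c³/6)·n^{3(1−α)} = (7³/6)·n^{1} → ∞; triangles are abundant w.h.p.

E[X] ≈ 11891.208531; in regime p = Θ(1/n^{2/3}) E[X] diverges (above the triangle threshold p ~ 1/n).


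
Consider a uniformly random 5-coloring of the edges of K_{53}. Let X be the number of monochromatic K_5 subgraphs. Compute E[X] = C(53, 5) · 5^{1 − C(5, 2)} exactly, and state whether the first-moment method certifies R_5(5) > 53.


E[X] = C(53, 5) · 5^{1 − 10} = 2869685 · 5^{−9} = 2869685/1953125.
As a reduced fraction: E[X] = 573937/390625 ≈ 1.46928.
Is E[X] < 1? NO.
Since E[X] ≥ 1, the first-moment bound is inconclusive at n = 53; it does NOT by itself certify R_5(5) > 53.

E[X] = 573937/390625 ≈ 1.46928; E[X] ≥ 1; first-moment method inconclusive here.


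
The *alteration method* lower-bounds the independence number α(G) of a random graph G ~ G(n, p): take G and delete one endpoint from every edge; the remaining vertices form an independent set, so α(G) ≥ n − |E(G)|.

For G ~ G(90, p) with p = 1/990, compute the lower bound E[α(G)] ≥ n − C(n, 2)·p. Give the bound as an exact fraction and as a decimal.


E[|E(G)|] = C(90, 2)·p = 4005 · (1/990) = 89/22.
E[α(G)] ≥ n − E[|E(G)|] = 90 − 89/22 = 1891/22.
Numerically: ≈ 85.9545.
(This is only a lower bound; the true E[α(G)] may be larger.)

E[α(G)] ≥ 1891/22 ≈ 85.9545.


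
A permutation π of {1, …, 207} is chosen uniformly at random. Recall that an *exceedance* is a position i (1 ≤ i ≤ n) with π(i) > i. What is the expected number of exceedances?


Write X = Σ_{i=1}^{207} X_i, where X_i = 1_{π(i) > i}.
For each fixed i, π(i) is uniform over {1, …, 207} (marginal of a uniform permutation), so P[π(i) > i] = (n − i)/n. Summing: Σ_{i=1}^{207} (n − i)/n = (0 + 1 + … + 206)/207 = 207(207 − 1)/(2·207) = (207 − 1)/2.
Hence E[X] = Σ_{i=1}^{207} (207 − i)/207 = 103 ≈ 103.00000.

E[X] = 103 = 103.00000.


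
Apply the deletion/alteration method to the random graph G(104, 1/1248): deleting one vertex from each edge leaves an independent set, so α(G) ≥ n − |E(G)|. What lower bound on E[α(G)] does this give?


E[|E(G)|] = C(104, 2)·p = 5356 · (1/1248) = 103/24.
E[α(G)] ≥ n − E[|E(G)|] = 104 − 103/24 = 2393/24.
Numerically: ≈ 99.708.
(This is only a lower bound; the true E[α(G)] may be larger.)

E[α(G)] ≥ 2393/24 ≈ 99.708.


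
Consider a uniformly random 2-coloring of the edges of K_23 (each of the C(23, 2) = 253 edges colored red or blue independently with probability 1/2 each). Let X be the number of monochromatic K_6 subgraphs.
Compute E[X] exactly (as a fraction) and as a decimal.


Let X = Σ_S X_S over the C(23, 6) = 100947 subsets S of size 6, where X_S = 1 if the K_6 on S is monochromatic.
For a fixed S, the K_6 on S has C(6, 2) = 15 edges. P[all 15 edges red] = (1/2)^15, and likewise for blue, so P[monochromatic] = 2·(1/2)^15 = 2^{1 − 15} = 1/16384.
Summing: E[X] = C(23, 6) · 2^{1 − 15} = 100947 · 1/16384 = 100947/16384.
Numerically: E[X] ≈ 6.1613.

E[X] = C(23,6)·2^(1−C(6,2)) = 100947/16384 ≈ 6.1613.


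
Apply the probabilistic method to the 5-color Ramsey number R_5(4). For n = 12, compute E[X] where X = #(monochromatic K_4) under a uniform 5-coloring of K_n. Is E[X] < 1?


E[X] = C(12, 4) · 5^{1 − 6} = 495 · 5^{−5} = 495/3125.
As a reduced fraction: E[X] = 99/625 ≈ 0.1584000.
Is E[X] < 1? YES.
Since E[X] < 1, there exists a 5-coloring of K_{12} with no monochromatic K_4; hence R_5(4) > 12.

E[X] = 99/625 ≈ 0.1584000; E[X] < 1, so R_5(4) > 12.


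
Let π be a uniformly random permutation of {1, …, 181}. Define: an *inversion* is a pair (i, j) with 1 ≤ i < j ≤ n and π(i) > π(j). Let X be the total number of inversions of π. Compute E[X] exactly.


Write X = Σ X_I over the C(181, 2) = 16290 pairs i < j, with X_I the indicator of one inversion.
There are 16290 indicators.
For each fixed pair i < j, the values π(i) and π(j) are two distinct elements of {1, …, 181} in uniformly random order; by symmetry P[π(i) > π(j)] = 1/2.
By linearity: E[X] = 16290 · (1/2) = C(181, 2) · (1/2) = 16290/2 = 8145 ≈ 8145.000000.

E[X] = 8145 = 8145.000000.


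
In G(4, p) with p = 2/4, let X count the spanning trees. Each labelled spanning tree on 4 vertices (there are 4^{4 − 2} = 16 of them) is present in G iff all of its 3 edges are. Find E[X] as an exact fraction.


K_4 has 4^{4 − 2} = 16 labelled spanning trees.
For each such spanning tree H, let X_H = 1 if all 3 edges of H are present in G. Then P[X_H = 1] = p^{3} = (1/2)^{3} = 1/8.
Summing the indicators: E[X] = Σ_H E[X_H] = 16 · p^{3} = 16 · 1/8 = 2.
Numerically: E[X] ≈ 2.

E[X] = 16 · (1/2)^{3} = 2 ≈ 2.


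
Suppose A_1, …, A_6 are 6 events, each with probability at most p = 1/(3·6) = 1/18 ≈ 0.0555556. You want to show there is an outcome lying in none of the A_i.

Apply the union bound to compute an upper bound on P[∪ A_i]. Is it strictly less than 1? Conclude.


Union bound: P[∪_{i=1}^{6} A_i] ≤ Σ_i P[A_i] ≤ 6·p = 6·(1/18) = 1/3.
Numerically: 1/3 ≈ 0.3333333.
Is 1/3 < 1? YES.
Since P[∪ A_i] ≤ 1/3 < 1, the complement has P[∩ A_i^c] ≥ 1 − 1/3 = 2/3 > 0, so some outcome avoids every A_i.

6·p = 1/3 ≈ 0.3333333; existence CERTIFIED by the union bound.


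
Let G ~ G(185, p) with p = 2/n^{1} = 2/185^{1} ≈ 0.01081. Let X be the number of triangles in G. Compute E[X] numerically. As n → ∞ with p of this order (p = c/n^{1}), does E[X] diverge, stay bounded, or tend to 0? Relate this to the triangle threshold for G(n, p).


Number of potential triangles: C(185, 3) = 1038220.
Each occurs with probability p³ ≈ (0.01081)³ ≈ 1.263499e-06.
By linearity: E[X] = C(185, 3)·p³ ≈ 1038220 · 1.263499e-06 ≈ 1.3118.
Here α = 1, so p = 2/n is exactly at the triangle threshold p ~ 1/n. Asymptotically E[X] → c³/6 = 2³/6 = 4/3 ≈ 1.3333, a bounded constant. In this regime the triangle count is asymptotically Poisson(c³/6).

E[X] ≈ 1.3118; in regime p = Θ(1/n^{1}) E[X] stays bounded (at the triangle threshold p ~ 1/n).


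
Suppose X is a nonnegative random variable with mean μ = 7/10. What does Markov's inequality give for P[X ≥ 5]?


μ = E[X] = 7/10, a = 5.
Markov: P[X ≥ 5] ≤ μ/a = (7/10)/5 = 7/50.
Numerically: ≈ 0.1400.
(Since a = 5 > μ = 0.7000, the bound 7/50 is < 1 and informative.)

P[X ≥ 5] ≤ 7/50 ≈ 0.1400.


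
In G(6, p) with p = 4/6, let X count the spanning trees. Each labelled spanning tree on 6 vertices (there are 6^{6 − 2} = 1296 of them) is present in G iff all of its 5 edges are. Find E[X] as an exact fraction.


K_6 has 6^{6 − 2} = 1296 labelled spanning trees.
For each such spanning tree H, let X_H = 1 if all 5 edges of H are present in G. Then P[X_H = 1] = p^{5} = (2/3)^{5} = 32/243.
By linearity: E[X] = Σ_H E[X_H] = 1296 · p^{5} = 1296 · 32/243 = 512/3.
Numerically: E[X] ≈ 171.

E[X] = 1296 · (2/3)^{5} = 512/3 ≈ 171.


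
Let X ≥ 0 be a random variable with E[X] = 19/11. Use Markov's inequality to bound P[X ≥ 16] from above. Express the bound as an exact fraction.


μ = E[X] = 19/11, a = 16.
Markov: P[X ≥ 16] ≤ μ/a = (19/11)/16 = 19/176.
Numerically: ≈ 0.1080.
(Since a = 16 > μ = 1.7273, the bound 19/176 is < 1 and informative.)

P[X ≥ 16] ≤ 19/176 ≈ 0.1080.


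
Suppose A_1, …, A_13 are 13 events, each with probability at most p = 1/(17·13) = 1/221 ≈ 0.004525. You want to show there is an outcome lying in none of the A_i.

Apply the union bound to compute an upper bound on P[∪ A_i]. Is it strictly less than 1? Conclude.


Union bound: P[∪_{i=1}^{13} A_i] ≤ Σ_i P[A_i] ≤ 13·p = 13·(1/221) = 1/17.
Numerically: 1/17 ≈ 0.058824.
Is 1/17 < 1? YES.
Since P[∪ A_i] ≤ 1/17 < 1, the complement has P[∩ A_i^c] ≥ 1 − 1/17 = 16/17 > 0, so some outcome avoids every A_i.

13·p = 1/17 ≈ 0.058824; existence CERTIFIED by the union bound.


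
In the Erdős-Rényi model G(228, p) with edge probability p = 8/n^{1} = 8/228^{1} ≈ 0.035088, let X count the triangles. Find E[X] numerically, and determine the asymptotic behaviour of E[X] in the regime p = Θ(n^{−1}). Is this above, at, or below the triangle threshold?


Number of potential triangles: C(228, 3) = 1949476.
Each occurs with probability p³ ≈ (0.035088)³ ≈ 4.3198177e-05.
By linearity: E[X] = C(228, 3)·p³ ≈ 1949476 · 4.3198177e-05 ≈ 84.21381.
Here α = 1, so p = 8/n is exactly at the triangle threshold p ~ 1/n. Asymptotically E[X] → c³/6 = 8³/6 = 256/3 ≈ 85.33333, a bounded constant. In this regime the triangle count is asymptotically Poisson(c³/6).

E[X] ≈ 84.21381; in regime p = Θ(1/n^{1}) E[X] stays bounded (at the triangle threshold p ~ 1/n).


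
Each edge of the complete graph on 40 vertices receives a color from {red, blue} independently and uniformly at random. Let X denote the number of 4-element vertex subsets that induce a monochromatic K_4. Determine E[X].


Let X = Σ_S X_S over the C(40, 4) = 91390 subsets S of size 4, where X_S = 1 if the K_4 on S is monochromatic.
For a fixed S, the K_4 on S has C(4, 2) = 6 edges. P[all 6 edges red] = (1/2)^6, and likewise for blue, so P[monochromatic] = 2·(1/2)^6 = 2^{1 − 6} = 1/32.
By linearity: E[X] = C(40, 4) · 2^{1 − 6} = 91390 · 1/32 = 45695/16.
Numerically: E[X] ≈ 2855.93750.

E[X] = C(40,4)·2^(1−C(4,2)) = 45695/16 ≈ 2855.93750.


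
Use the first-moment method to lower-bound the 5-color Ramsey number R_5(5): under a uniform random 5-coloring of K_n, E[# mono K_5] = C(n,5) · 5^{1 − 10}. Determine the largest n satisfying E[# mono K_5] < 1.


We need C(n, 5) · 5^{1 − 10} < 1, i.e. C(n, 5) < 5^{10 − 1} = 1953125.
Check values of n near the boundary:
  n = 45: C(45, 5) = 1221759; 1221759 < 1953125? YES
  n = 46: C(46, 5) = 1370754; 1370754 < 1953125? YES
  n = 47: C(47, 5) = 1533939; 1533939 < 1953125? YES
  n = 48: C(48, 5) = 1712304; 1712304 < 1953125? YES
  n = 49: C(49, 5) = 1906884; 1906884 < 1953125? YES
  n = 50: C(50, 5) = 2118760; 2118760 < 1953125? NO
The largest n with C(n, 5) < 1953125 is n = 49 (where E[X] = 1906884/1953125 ≈ 0.976325). Hence R_5(5) > 49, i.e. R_5(5) ≥ 50.

Largest n = 49; hence R_5(5) > 49.


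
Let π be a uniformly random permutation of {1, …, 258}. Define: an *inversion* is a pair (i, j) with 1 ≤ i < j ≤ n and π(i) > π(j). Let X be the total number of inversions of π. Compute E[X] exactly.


Write X = Σ X_I over the C(258, 2) = 33153 pairs i < j, with X_I the indicator of one inversion.
There are 33153 indicators.
For each fixed pair i < j, the values π(i) and π(j) are two distinct elements of {1, …, 258} in uniformly random order; by symmetry P[π(i) > π(j)] = 1/2.
By linearity: E[X] = 33153 · (1/2) = C(258, 2) · (1/2) = 33153/2 = 33153/2 ≈ 16576.500.

E[X] = 33153/2 = 16576.500.


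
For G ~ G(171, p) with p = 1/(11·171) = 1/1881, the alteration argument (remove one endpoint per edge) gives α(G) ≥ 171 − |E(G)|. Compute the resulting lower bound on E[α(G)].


E[|E(G)|] = C(171, 2)·p = 14535 · (1/1881) = 85/11.
E[α(G)] ≥ n − E[|E(G)|] = 171 − 85/11 = 1796/11.
Numerically: ≈ 163.2727.
(This is only a lower bound; the true E[α(G)] may be larger.)

E[α(G)] ≥ 1796/11 ≈ 163.2727.


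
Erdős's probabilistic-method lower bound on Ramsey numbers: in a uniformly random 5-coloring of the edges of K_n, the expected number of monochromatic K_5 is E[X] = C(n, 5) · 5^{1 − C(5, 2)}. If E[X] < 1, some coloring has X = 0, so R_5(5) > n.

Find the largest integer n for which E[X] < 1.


We need C(n, 5) · 5^{1 − 10} < 1, i.e. C(n, 5) < 5^{10 − 1} = 1953125.
Check values of n near the boundary:
  n = 46: C(46, 5) = 1370754; 1370754 < 1953125? YES
  n = 47: C(47, 5) = 1533939; 1533939 < 1953125? YES
  n = 48: C(48, 5) = 1712304; 1712304 < 1953125? YES
  n = 49: C(49, 5) = 1906884; 1906884 < 1953125? YES
  n = 50: C(50, 5) = 2118760; 2118760 < 1953125? NO
The largest n with C(n, 5) < 1953125 is n = 49 (where E[X] = 1906884/1953125 ≈ 0.976325). Hence R_5(5) > 49, i.e. R_5(5) ≥ 50.

Largest n = 49; hence R_5(5) > 49.


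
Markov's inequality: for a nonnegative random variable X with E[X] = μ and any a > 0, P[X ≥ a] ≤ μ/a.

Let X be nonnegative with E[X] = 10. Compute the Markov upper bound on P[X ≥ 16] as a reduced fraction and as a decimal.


μ = E[X] = 10, a = 16.
Markov: P[X ≥ 16] ≤ μ/a = (10)/16 = 5/8.
Numerically: ≈ 0.6250.
(Since a = 16 > μ = 10.0000, the bound 5/8 is < 1 and informative.)

P[X ≥ 16] ≤ 5/8 ≈ 0.6250.


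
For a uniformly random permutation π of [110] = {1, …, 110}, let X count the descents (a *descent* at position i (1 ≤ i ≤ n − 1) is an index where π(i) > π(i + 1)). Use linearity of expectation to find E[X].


Write X = Σ X_I over i = 1, …, 109, with X_I the indicator of one descent.
There are 109 indicators.
For each fixed i, the pair (π(i), π(i+1)) is a uniformly random ordered pair of distinct values from {1, …, 110}; by symmetry P[π(i) > π(i+1)] = 1/2.
By linearity: E[X] = 109 · (1/2) = (110 − 1) · (1/2) = 109/2 ≈ 54.500.

E[X] = 109/2 = 54.500.


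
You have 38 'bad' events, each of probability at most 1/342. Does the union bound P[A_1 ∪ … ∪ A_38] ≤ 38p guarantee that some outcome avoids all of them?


Union bound: P[∪_{i=1}^{38} A_i] ≤ Σ_i P[A_i] ≤ 38·p = 38·(1/342) = 1/9.
Numerically: 1/9 ≈ 0.11111.
Is 1/9 < 1? YES.
Since P[∪ A_i] ≤ 1/9 < 1, the complement has P[∩ A_i^c] ≥ 1 − 1/9 = 8/9 > 0, so some outcome avoids every A_i.

38·p = 1/9 ≈ 0.11111; existence CERTIFIED by the union bound.


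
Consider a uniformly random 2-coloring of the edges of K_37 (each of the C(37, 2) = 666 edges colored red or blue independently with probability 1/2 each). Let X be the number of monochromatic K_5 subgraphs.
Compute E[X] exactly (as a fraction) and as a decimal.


Let X = Σ_S X_S over the C(37, 5) = 435897 subsets S of size 5, where X_S = 1 if the K_5 on S is monochromatic.
For a fixed S, the K_5 on S has C(5, 2) = 10 edges. P[all 10 edges red] = (1/2)^10, and likewise for blue, so P[monochromatic] = 2·(1/2)^10 = 2^{1 − 10} = 1/512.
By linearity: E[X] = C(37, 5) · 2^{1 − 10} = 435897 · 1/512 = 435897/512.
Numerically: E[X] ≈ 851.361.

E[X] = C(37,5)·2^(1−C(5,2)) = 435897/512 ≈ 851.361.


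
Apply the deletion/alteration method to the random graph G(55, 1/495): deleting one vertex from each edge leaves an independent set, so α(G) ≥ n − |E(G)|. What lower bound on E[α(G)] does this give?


E[|E(G)|] = C(55, 2)·p = 1485 · (1/495) = 3.
E[α(G)] ≥ n − E[|E(G)|] = 55 − 3 = 52.
Numerically: ≈ 52.000000.
(This is only a lower bound; the true E[α(G)] may be larger.)

E[α(G)] ≥ 52 ≈ 52.000000.


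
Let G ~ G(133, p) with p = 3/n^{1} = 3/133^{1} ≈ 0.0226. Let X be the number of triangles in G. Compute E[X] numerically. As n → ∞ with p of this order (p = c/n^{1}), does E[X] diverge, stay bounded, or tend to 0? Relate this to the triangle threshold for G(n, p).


Number of potential triangles: C(133, 3) = 383306.
Each occurs with probability p³ ≈ (0.0226)³ ≈ 1.14765e-05.
By linearity: E[X] = C(133, 3)·p³ ≈ 383306 · 1.14765e-05 ≈ 4.399.
Here α = 1, so p = 3/n is exactly at the triangle threshold p ~ 1/n. Asymptotically E[X] → c³/6 = 3³/6 = 9/2 ≈ 4.500, a bounded constant. In this regime the triangle count is asymptotically Poisson(c³/6).

E[X] ≈ 4.399; in regime p = Θ(1/n^{1}) E[X] stays bounded (at the triangle threshold p ~ 1/n).


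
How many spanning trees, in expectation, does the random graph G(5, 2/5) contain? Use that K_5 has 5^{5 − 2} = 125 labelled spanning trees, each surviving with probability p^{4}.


K_5 has 5^{5 − 2} = 125 labelled spanning trees.
For each such spanning tree H, let X_H = 1 if all 4 edges of H are present in G. Then P[X_H = 1] = p^{4} = (2/5)^{4} = 16/625.
By linearity of expectation: E[X] = Σ_H E[X_H] = 125 · p^{4} = 125 · 16/625 = 16/5.
Numerically: E[X] ≈ 3.2.

E[X] = 125 · (2/5)^{4} = 16/5 ≈ 3.2.


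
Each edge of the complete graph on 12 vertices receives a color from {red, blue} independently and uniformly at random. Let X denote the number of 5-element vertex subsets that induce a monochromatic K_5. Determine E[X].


Let X = Σ_S X_S over the C(12, 5) = 792 subsets S of size 5, where X_S = 1 if the K_5 on S is monochromatic.
For a fixed S, the K_5 on S has C(5, 2) = 10 edges. P[all 10 edges red] = (1/2)^10, and likewise for blue, so P[monochromatic] = 2·(1/2)^10 = 2^{1 − 10} = 1/512.
By linearity of expectation: E[X] = C(12, 5) · 2^{1 − 10} = 792 · 1/512 = 99/64.
Numerically: E[X] ≈ 1.5469.

E[X] = C(12,5)·2^(1−C(5,2)) = 99/64 ≈ 1.5469.


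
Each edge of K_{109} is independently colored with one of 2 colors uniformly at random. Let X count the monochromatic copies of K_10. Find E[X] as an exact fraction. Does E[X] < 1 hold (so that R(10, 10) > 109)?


E[X] = C(109, 10) · 2^{1 − 45} = 42634215112710 · 2^{−44} = 42634215112710/17592186044416.
As a reduced fraction: E[X] = 21317107556355/8796093022208 ≈ 2.42347.
Is E[X] < 1? NO.
Since E[X] ≥ 1, the first-moment bound is inconclusive at n = 109; it does NOT by itself certify R(10, 10) > 109.

E[X] = 21317107556355/8796093022208 ≈ 2.42347; E[X] ≥ 1; first-moment method inconclusive here.


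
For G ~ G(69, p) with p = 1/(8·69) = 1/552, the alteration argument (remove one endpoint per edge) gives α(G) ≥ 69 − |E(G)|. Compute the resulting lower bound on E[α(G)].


E[|E(G)|] = C(69, 2)·p = 2346 · (1/552) = 17/4.
E[α(G)] ≥ n − E[|E(G)|] = 69 − 17/4 = 259/4.
Numerically: ≈ 64.750.
(This is only a lower bound; the true E[α(G)] may be larger.)

E[α(G)] ≥ 259/4 ≈ 64.750.


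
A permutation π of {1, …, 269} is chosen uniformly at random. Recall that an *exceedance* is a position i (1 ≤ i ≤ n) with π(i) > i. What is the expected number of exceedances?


Write X = Σ_{i=1}^{269} X_i, where X_i = 1_{π(i) > i}.
For each fixed i, π(i) is uniform over {1, …, 269} (marginal of a uniform permutation), so P[π(i) > i] = (n − i)/n. Summing: Σ_{i=1}^{269} (n − i)/n = (0 + 1 + … + 268)/269 = 269(269 − 1)/(2·269) = (269 − 1)/2.
Hence E[X] = Σ_{i=1}^{269} (269 − i)/269 = 134 ≈ 134.0000.

E[X] = 134 = 134.0000.


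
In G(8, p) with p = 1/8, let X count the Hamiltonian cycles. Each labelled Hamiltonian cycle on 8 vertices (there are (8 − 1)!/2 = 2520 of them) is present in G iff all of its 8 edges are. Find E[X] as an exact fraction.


K_8 has (8 − 1)!/2 = 2520 labelled Hamiltonian cycles.
For each such Hamiltonian cycle H, let X_H = 1 if all 8 edges of H are present in G. Then P[X_H = 1] = p^{8} = (1/8)^{8} = 1/16777216.
By linearity: E[X] = Σ_H E[X_H] = 2520 · p^{8} = 2520 · 1/16777216 = 315/2097152.
Numerically: E[X] ≈ 0.000150204.

E[X] = 2520 · (1/8)^{8} = 315/2097152 ≈ 0.000150204.


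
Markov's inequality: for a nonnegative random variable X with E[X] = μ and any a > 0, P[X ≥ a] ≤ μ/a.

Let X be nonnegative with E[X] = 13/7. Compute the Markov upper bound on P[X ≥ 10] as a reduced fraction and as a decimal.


μ = E[X] = 13/7, a = 10.
Markov: P[X ≥ 10] ≤ μ/a = (13/7)/10 = 13/70.
Numerically: ≈ 0.186.
(Since a = 10 > μ = 1.857, the bound 13/70 is < 1 and informative.)

P[X ≥ 10] ≤ 13/70 ≈ 0.186.


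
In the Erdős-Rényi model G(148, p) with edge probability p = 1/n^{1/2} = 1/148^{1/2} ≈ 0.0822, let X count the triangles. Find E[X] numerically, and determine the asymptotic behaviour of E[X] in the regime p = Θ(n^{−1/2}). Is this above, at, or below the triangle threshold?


Number of potential triangles: C(148, 3) = 529396.
Each occurs with probability p³ ≈ (0.0822)³ ≈ 5.554020e-04.
By linearity: E[X] = C(148, 3)·p³ ≈ 529396 · 5.554020e-04 ≈ 294.0276.
Since α = 1/2 < 1, p = c/n^{1/2} ≫ 1/n is above the triangle threshold p ~ 1/n. Asymptotically E[X] ~ (c³/6)·n^{3(1−α)} = (1³/6)·n^{1.5} → ∞; triangles are abundant w.h.p.

E[X] ≈ 294.0276; in regime p = Θ(1/n^{1/2}) E[X] diverges (above the triangle threshold p ~ 1/n).


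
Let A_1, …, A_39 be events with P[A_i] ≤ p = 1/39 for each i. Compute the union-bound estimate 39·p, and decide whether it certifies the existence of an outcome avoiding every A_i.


Union bound: P[∪_{i=1}^{39} A_i] ≤ Σ_i P[A_i] ≤ 39·p = 39·(1/39) = 1.
Numerically: 1 ≈ 1.0000.
Is 1 < 1? NO.
Since the bound 1 is ≥ 1, the union bound is uninformative here; it does NOT by itself certify existence.

39·p = 1 ≈ 1.0000; existence NOT certified by the union bound.


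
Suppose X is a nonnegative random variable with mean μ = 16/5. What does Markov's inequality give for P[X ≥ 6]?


μ = E[X] = 16/5, a = 6.
Markov: P[X ≥ 6] ≤ μ/a = (16/5)/6 = 8/15.
Numerically: ≈ 0.533333.
(Since a = 6 > μ = 3.200000, the bound 8/15 is < 1 and informative.)

P[X ≥ 6] ≤ 8/15 ≈ 0.533333.


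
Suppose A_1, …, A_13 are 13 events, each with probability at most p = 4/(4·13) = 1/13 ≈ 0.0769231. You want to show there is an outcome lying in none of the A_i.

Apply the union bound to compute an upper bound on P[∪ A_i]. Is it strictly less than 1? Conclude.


Union bound: P[∪_{i=1}^{13} A_i] ≤ Σ_i P[A_i] ≤ 13·p = 13·(1/13) = 1.
Numerically: 1 ≈ 1.0000000.
Is 1 < 1? NO.
Since the bound 1 is ≥ 1, the union bound is uninformative here; it does NOT by itself certify existence.

13·p = 1 ≈ 1.0000000; existence NOT certified by the union bound.


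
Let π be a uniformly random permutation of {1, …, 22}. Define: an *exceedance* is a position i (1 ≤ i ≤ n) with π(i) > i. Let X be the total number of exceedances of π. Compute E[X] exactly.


Write X = Σ_{i=1}^{22} X_i, where X_i = 1_{π(i) > i}.
For each fixed i, π(i) is uniform over {1, …, 22} (marginal of a uniform permutation), so P[π(i) > i] = (n − i)/n. Summing: Σ_{i=1}^{22} (n − i)/n = (0 + 1 + … + 21)/22 = 22(22 − 1)/(2·22) = (22 − 1)/2.
Hence E[X] = Σ_{i=1}^{22} (22 − i)/22 = 21/2 ≈ 10.50000.

E[X] = 21/2 = 10.50000.


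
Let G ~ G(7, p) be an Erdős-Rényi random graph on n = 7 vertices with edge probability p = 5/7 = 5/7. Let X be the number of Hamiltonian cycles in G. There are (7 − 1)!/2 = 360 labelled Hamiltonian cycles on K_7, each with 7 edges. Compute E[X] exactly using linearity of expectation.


K_7 has (7 − 1)!/2 = 360 labelled Hamiltonian cycles.
For each such Hamiltonian cycle H, let X_H = 1 if all 7 edges of H are present in G. Then P[X_H = 1] = p^{7} = (5/7)^{7} = 78125/823543.
By linearity of expectation: E[X] = Σ_H E[X_H] = 360 · p^{7} = 360 · 78125/823543 = 28125000/823543.
Numerically: E[X] ≈ 34.151.

E[X] = 360 · (5/7)^{7} = 28125000/823543 ≈ 34.151.


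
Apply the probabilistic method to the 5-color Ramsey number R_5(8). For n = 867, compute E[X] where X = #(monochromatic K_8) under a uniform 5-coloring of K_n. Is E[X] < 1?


E[X] = C(867, 8) · 5^{1 − 28} = 7665949963452117060 · 5^{−27} = 7665949963452117060/7450580596923828125.
As a reduced fraction: E[X] = 1533189992690423412/1490116119384765625 ≈ 1.0289064.
Is E[X] < 1? NO.
Since E[X] ≥ 1, the first-moment bound is inconclusive at n = 867; it does NOT by itself certify R_5(8) > 867.

E[X] = 1533189992690423412/1490116119384765625 ≈ 1.0289064; E[X] ≥ 1; first-moment method inconclusive here.
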